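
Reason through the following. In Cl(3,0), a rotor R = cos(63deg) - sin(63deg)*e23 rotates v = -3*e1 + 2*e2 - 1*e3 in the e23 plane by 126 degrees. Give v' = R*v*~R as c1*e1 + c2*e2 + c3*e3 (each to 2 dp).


Rotor R = cos(63deg) - sin(63deg)*e23
Rotation angle theta = 2 * 63 = 126 degrees in the e23 plane (e2 -> e3).
The component perpendicular to the plane (e1) is invariant: v'_1 = v1 = -3.00
cos(126deg) = -0.5878, sin(126deg) = 0.8090
v'_2 = v2*cos(theta) - v3*sin(theta) = 2*(-0.5878) - (-1)*0.8090 = -0.37
v'_3 = v2*sin(theta) + v3*cos(theta) = 2*0.8090 + (-1)*(-0.5878) = 2.21
v' = -3.00*e1 - 0.37*e2 + 2.21*e3


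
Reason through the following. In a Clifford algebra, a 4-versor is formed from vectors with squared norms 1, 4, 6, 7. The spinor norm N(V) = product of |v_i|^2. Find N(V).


Spinor norm N(V) = |v1|^2 * |v2|^2 * ... * |v4|^2
= 1 * 4 * 6 * 7
Running product: 1, 4, 24, 168
N(V) = 168


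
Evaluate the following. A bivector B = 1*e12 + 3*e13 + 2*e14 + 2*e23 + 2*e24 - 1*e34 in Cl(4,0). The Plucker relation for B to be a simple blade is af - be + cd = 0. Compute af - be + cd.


Plucker relation: af - be + cd
a*f = 1*(-1) = -1
b*e = 3*2 = 6
c*d = 2*2 = 4
af - be + cd = -1 - 6 + 4
= -3


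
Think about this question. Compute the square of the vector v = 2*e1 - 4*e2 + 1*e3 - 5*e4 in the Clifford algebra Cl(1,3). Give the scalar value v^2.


v^2 = sum of c_i^2 * e_i^2
Positive signature terms (e_i^2 = +1): 2^2 = 4
Negative signature terms (e_j^2 = -1): (-4)^2 + 1^2 + (-5)^2 = 42
v^2 = 4 - 42 = -38


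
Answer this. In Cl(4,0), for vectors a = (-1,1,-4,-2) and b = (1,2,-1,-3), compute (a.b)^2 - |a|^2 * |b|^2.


a . b = (-1)*1 + 1*2 + (-4)*(-1) + (-2)*(-3)
= -1 + 2 + 4 + 6 = 11
|a|^2 = (-1)^2 + 1^2 + (-4)^2 + (-2)^2 = 22
|b|^2 = 1^2 + 2^2 + (-1)^2 + (-3)^2 = 15
(a.b)^2 = 11^2 = 121
|a|^2 * |b|^2 = 22 * 15 = 330
Result = 121 - 330 = -209


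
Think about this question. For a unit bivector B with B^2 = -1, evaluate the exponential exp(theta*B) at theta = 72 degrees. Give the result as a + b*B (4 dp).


For a unit bivector B with B^2 = -1, the exponential series gives
e^(theta*B) = cos(theta) + sin(theta)*B (the GA analogue of Euler's formula).
theta = 72 degrees = 1.256637 rad
cos(72 deg) = 0.3090
sin(72 deg) = 0.9511
exp(theta*B) = 0.3090 + 0.9511*B


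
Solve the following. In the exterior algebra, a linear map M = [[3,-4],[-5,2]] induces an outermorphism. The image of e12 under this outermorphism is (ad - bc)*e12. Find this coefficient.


The outermorphism of a linear map f sends e1^e2 to f(e1)^f(e2).
f(e1) = 3*e1 - 5*e2
f(e2) = -4*e1 + 2*e2
f(e1) ^ f(e2) = (3*e1 - 5*e2) ^ (-4*e1 + 2*e2)
= 3*2*e12 + (-5)*(-4)*e21
= (6 - 20)*e12
= -14*e12
Coefficient = -14


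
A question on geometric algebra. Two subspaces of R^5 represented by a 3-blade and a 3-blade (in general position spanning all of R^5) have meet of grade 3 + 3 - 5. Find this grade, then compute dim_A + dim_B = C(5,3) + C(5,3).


Meet grade = grade(A) + grade(B) - n
= 3 + 3 - 5 = 1
C(5,3) = 10
C(5,3) = 10
dim_A + dim_B = 10 + 10 = 20


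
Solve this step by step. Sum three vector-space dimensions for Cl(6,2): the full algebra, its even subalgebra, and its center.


n = 6 + 2 = 8
Total dim = 2^8 = 256
Even subalgebra dim = 2^7 = 128
n is even, so center dim = 1
Sum = 256 + 128 + 1 = 385


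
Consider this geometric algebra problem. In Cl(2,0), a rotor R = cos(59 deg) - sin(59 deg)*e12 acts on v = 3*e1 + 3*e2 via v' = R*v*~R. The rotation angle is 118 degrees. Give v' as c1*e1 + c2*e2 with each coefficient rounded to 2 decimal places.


Rotor R = cos(59deg) - sin(59deg)*e12
Rotation angle theta = 2 * 59 = 118 degrees
v' = R*v*~R rotates v by theta.
cos(118deg) = -0.4695, sin(118deg) = 0.8829
v'_1 = 3*cos(118deg) - 3*sin(118deg)
= 3*(-0.4695) - 3*0.8829
= -4.06
v'_2 = 3*sin(118deg) + 3*cos(118deg)
= 3*0.8829 + 3*(-0.4695)
= 1.24
v' = -4.06*e1 + 1.24*e2


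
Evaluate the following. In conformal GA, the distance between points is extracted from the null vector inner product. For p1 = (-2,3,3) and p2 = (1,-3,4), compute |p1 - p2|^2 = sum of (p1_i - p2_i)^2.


p1 - p2 = (-3, 6, -1)
|p1 - p2|^2 = (-3)^2 + 6^2 + (-1)^2
= 9 + 36 + 1
= 46


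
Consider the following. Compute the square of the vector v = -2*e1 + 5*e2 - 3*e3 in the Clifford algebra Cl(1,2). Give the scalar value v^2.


v^2 = sum of c_i^2 * e_i^2
Positive signature terms (e_i^2 = +1): (-2)^2 = 4
Negative signature terms (e_j^2 = -1): 5^2 + (-3)^2 = 34
v^2 = 4 - 34 = -30


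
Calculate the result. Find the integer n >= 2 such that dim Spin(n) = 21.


dim Spin(n) = dim so(n) = n(n-1)/2.
Solve n(n-1)/2 = 21, i.e. n^2 - n - 42 = 0.
Discriminant = 1 + 8*21 = 169
n = (1 + sqrt(169))/2 = (1 + 13)/2 = 7


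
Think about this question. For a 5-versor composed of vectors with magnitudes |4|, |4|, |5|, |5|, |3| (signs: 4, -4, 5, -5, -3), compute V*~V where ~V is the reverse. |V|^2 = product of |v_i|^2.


Each vector v_i has |v_i|^2 = s_i^2
Squared scales: 4^2 = 16, (-4)^2 = 16, 5^2 = 25, (-5)^2 = 25, (-3)^2 = 9
|V|^2 = 16 * 16 * 25 * 25 * 9
= 1440000


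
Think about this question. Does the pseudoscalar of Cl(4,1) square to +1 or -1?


The pseudoscalar I = e1...e_n (product of all n generators) of Cl(p,q) satisfies I^2 = (-1)^(q + n(n-1)/2).
p = 4, q = 1, n = p + q = 5
n(n-1)/2 = 5 * 4 / 2 = 10
Exponent = q + n(n-1)/2 = 1 + 10 = 11
I^2 = (-1)^11 = -1


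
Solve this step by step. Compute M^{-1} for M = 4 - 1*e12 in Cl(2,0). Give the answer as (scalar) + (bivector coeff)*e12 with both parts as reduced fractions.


M = 4 - 1*e12, where e12^2 = -1.
Since M commutes with its reverse ~M = a - b*e12, M * ~M = a^2 - b^2*e12^2 = a^2 + b^2.
So M^{-1} = ~M / (a^2 + b^2) = (a - b*e12)/(a^2 + b^2).
a^2 + b^2 = 16 + 1 = 17
Scalar part = 4/17 = 4/17
Bivector coeff = 1/17 = 1/17
M^{-1} = 4/17 + 1/17*e12


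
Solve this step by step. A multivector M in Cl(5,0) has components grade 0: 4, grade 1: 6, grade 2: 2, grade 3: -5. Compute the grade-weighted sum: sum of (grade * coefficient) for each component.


Grade-weighted sum = sum of grade_k * coefficient_k
0*4 = 0
1*6 = 6
2*2 = 4
3*(-5) = -15
Total = 0 + 6 + 4 + (-15) = -5


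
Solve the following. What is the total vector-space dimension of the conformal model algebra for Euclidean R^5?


The conformal model of R^5 uses Cl(6,1): the 5 Euclidean generators plus two extra orthogonal generators e+ (e+^2 = +1) and e- (e-^2 = -1), from which the null vectors e0, einf are built.
Number of generators m = 5 + 2 = 7.
dim Cl(p,q) = 2^m = 2^7 = 128


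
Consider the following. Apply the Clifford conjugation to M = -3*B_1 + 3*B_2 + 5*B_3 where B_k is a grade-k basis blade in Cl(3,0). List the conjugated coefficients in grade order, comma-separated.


Clifford conjugate sign for grade k: (-1)^(k(k+1)/2)
Grade 1: (-1)^(1*2/2) = (-1)^1 = -1, coeff -3 -> 3
Grade 2: (-1)^(2*3/2) = (-1)^3 = -1, coeff 3 -> -3
Grade 3: (-1)^(3*4/2) = (-1)^6 = 1, coeff 5 -> 5
Conjugated coefficients: 3, -3, 5


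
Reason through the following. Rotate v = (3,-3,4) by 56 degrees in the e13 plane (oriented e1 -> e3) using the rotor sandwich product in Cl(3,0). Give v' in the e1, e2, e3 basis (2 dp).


Rotor R = cos(28deg) - sin(28deg)*e13
Rotation angle theta = 2 * 28 = 56 degrees in the e13 plane (e1 -> e3).
The component perpendicular to the plane (e2) is invariant: v'_2 = v2 = -3.00
cos(56deg) = 0.5592, sin(56deg) = 0.8290
v'_1 = v1*cos(theta) - v3*sin(theta) = 3*0.5592 - 4*0.8290 = -1.64
v'_3 = v1*sin(theta) + v3*cos(theta) = 3*0.8290 + 4*0.5592 = 4.72
v' = -1.64*e1 - 3.00*e2 + 4.72*e3


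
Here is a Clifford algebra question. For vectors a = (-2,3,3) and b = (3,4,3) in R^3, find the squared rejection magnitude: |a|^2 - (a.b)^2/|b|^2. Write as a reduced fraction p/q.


|a|^2 = (-2)^2 + 3^2 + 3^2 = 22
|b|^2 = 3^2 + 4^2 + 3^2 = 34
a . b = (-2)*3 + 3*4 + 3*3 = 15
(a.b)^2 = 15^2 = 225
|rej|^2 = 22 - 225/34
= (748 - 225)/34
= 523/34
In lowest terms: 523/34


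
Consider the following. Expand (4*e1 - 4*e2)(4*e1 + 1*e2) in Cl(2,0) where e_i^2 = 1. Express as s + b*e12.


Expand: (4*e1 - 4*e2)(4*e1 + 1*e2)
= 4*4*e1e1 + 4*1*e1e2 + (-4)*4*e2e1 + (-4)*1*e2e2
Using e1^2 = e2^2 = 1, e2e1 = -e1e2:
Scalar part s = 4*4 + (-4)*1 = 16 + (-4) = 12
Bivector part b = 4*1 - (-4)*4 = 4 - (-16) = 20
uv = 12 + 20*e12


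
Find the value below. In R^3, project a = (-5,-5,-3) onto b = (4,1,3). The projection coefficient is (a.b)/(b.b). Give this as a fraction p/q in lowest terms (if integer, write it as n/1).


Projection coefficient = (a . b) / (b . b)
a . b = (-5)*4 + (-5)*1 + (-3)*3
= -20 + (-5) + (-9) = -34
b . b = 4^2 + 1^2 + 3^2
= 16 + 1 + 9 = 26
Coefficient = -34/26
In lowest terms: -17/13


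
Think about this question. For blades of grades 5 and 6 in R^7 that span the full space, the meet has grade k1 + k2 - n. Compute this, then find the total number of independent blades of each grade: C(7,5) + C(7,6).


Meet grade = grade(A) + grade(B) - n
= 5 + 6 - 7 = 4
C(7,5) = 21
C(7,6) = 7
dim_A + dim_B = 21 + 7 = 28


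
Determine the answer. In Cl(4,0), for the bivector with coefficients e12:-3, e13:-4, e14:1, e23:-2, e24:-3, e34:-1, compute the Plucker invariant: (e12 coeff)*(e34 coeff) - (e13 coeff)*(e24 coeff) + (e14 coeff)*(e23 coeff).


Plucker relation: af - be + cd
a*f = (-3)*(-1) = 3
b*e = (-4)*(-3) = 12
c*d = 1*(-2) = -2
af - be + cd = 3 - 12 + (-2)
= -11


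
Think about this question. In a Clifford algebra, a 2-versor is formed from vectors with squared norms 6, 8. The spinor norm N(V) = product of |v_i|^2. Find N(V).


Spinor norm N(V) = |v1|^2 * |v2|^2 * ... * |v2|^2
= 6 * 8
Running product: 6, 48
N(V) = 48


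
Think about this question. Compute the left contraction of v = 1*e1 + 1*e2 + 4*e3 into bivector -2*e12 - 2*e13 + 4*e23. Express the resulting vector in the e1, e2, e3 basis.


Left contraction v _| B = <vB>_1 (grade-1 part of the geometric product vB).
Using e1_|e12 = e2, e2_|e12 = -e1, e1_|e13 = e3, e3_|e13 = -e1, e2_|e23 = e3, e3_|e23 = -e2:
e1 coeff: -v2*b12 - v3*b13 = -(1)*(-2) - (4)*(-2) = 10
e2 coeff: v1*b12 - v3*b23 = (1)*(-2) - (4)*(4) = -18
e3 coeff: v1*b13 + v2*b23 = (1)*(-2) + (1)*(4) = 2
v _| B = 10*e1 - 18*e2 + 2*e3


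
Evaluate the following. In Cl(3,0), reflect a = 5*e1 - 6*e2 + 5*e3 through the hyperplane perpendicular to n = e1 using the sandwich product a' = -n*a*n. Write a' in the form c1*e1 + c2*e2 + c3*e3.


Reflection formula: a' = -n*a*n, with n = e1 (unit vector, n^2 = 1).
For reflection through hyperplane perp to e1:
The component along e1 flips sign, others stay.
a = (5, -6, 5)
a' = (-5, -6, 5)
a' = -5*e1 - 6*e2 + 5*e3


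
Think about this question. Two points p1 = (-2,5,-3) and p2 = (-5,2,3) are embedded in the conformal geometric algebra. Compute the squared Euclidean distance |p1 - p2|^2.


p1 - p2 = (3, 3, -6)
|p1 - p2|^2 = 3^2 + 3^2 + (-6)^2
= 9 + 9 + 36
= 54


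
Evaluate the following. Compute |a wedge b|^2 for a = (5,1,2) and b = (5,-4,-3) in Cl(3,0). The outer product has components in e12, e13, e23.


a wedge b = (a1*b2 - a2*b1)*e12 + (a1*b3 - a3*b1)*e13 + (a2*b3 - a3*b2)*e23
e12 coeff: 5*(-4) - 1*5 = -20 - 5 = -25
e13 coeff: 5*(-3) - 2*5 = -15 - 10 = -25
e23 coeff: 1*(-3) - 2*(-4) = -3 - (-8) = 5
|a wedge b|^2 = (-25)^2 + (-25)^2 + 5^2
= 625 + 625 + 25
= 1275


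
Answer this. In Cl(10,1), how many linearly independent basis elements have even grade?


Even subalgebra dimension = 2^(n-1)
n = 10 + 1 = 11
2^(11 - 1) = 2^10 = 1024
Verification: sum of C(11,k) for even k = 1 + 55 + 330 + 462 + 165 + 11 = 1024
Result = 1024


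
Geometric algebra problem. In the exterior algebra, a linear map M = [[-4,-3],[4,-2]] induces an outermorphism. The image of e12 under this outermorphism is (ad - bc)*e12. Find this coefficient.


The outermorphism of a linear map f sends e1^e2 to f(e1)^f(e2).
f(e1) = -4*e1 + 4*e2
f(e2) = -3*e1 - 2*e2
f(e1) ^ f(e2) = (-4*e1 + 4*e2) ^ (-3*e1 - 2*e2)
= (-4)*(-2)*e12 + 4*(-3)*e21
= (8 - (-12))*e12
= 20*e12
Coefficient = 20


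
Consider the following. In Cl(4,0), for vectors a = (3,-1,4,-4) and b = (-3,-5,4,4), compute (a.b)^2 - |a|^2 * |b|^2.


a . b = 3*(-3) + (-1)*(-5) + 4*4 + (-4)*4
= -9 + 5 + 16 + (-16) = -4
|a|^2 = 3^2 + (-1)^2 + 4^2 + (-4)^2 = 42
|b|^2 = (-3)^2 + (-5)^2 + 4^2 + 4^2 = 66
(a.b)^2 = (-4)^2 = 16
|a|^2 * |b|^2 = 42 * 66 = 2772
Result = 16 - 2772 = -2756


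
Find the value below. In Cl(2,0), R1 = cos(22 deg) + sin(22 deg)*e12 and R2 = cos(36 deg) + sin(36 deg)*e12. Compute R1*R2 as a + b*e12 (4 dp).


Same-plane rotors commute and their half-angles add:
R1*R2 = cos(a1 + a2) + sin(a1 + a2)*e12.
a1 + a2 = 22 + 36 = 58 deg
cos(58 deg) = 0.5299
sin(58 deg) = 0.8480
R1*R2 = 0.5299 + 0.8480*e12


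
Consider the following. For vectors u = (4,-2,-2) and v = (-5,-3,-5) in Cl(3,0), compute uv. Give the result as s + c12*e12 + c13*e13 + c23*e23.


In Cl(3,0): e_i^2 = 1, e_ie_j = -e_je_i for i != j.
Scalar part = u . v = 4*(-5) + (-2)*(-3) + (-2)*(-5)
= -20 + 6 + 10 = -4
e12 coeff = 4*(-3) - (-2)*(-5) = -12 - 10 = -22
e13 coeff = 4*(-5) - (-2)*(-5) = -20 - 10 = -30
e23 coeff = (-2)*(-5) - (-2)*(-3) = 10 - 6 = 4
uv = -4 - 22*e12 - 30*e13 + 4*e23


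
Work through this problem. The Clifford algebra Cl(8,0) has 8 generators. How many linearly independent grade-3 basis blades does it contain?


Number of grade-k basis blades in Cl(p,q) with n = p + q is C(n, k).
n = 8 + 0 = 8
C(8, 3) = 8! / (3! * 5!)
= 40320 / (6 * 120)
= 56


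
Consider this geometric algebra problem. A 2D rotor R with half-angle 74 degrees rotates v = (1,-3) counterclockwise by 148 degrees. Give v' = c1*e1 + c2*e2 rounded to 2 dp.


Rotor R = cos(74deg) - sin(74deg)*e12
Rotation angle theta = 2 * 74 = 148 degrees
v' = R*v*~R rotates v by theta.
cos(148deg) = -0.8480, sin(148deg) = 0.5299
v'_1 = 1*cos(148deg) - (-3)*sin(148deg)
= 1*(-0.8480) - (-3)*0.5299
= 0.74
v'_2 = 1*sin(148deg) + (-3)*cos(148deg)
= 1*0.5299 + (-3)*(-0.8480)
= 3.07
v' = 0.74*e1 + 3.07*e2


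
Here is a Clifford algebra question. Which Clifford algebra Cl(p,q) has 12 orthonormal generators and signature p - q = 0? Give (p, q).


We need p + q = 12 and p - q = 0.
Adding: 2p = 12 + 0 = 12, so p = 6.
Then q = 12 - 6 = 6.
(p, q) = (6, 6)


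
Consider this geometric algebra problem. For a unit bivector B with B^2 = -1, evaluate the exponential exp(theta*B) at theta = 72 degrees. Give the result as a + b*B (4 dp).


For a unit bivector B with B^2 = -1, the exponential series gives
e^(theta*B) = cos(theta) + sin(theta)*B (the GA analogue of Euler's formula).
theta = 72 degrees = 1.256637 rad
cos(72 deg) = 0.3090
sin(72 deg) = 0.9511
exp(theta*B) = 0.3090 + 0.9511*B


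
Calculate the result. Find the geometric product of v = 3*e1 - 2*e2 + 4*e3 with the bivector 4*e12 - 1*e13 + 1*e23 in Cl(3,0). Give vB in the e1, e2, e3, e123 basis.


vB has grade-1 (vector) and grade-3 (trivector) parts: vB = (v _| B) + (v ^ B).
Vector part <vB>_1:
  e1: -v2*b12 - v3*b13 = -(-2)*(4) - (4)*(-1) = 12
  e2: v1*b12 - v3*b23 = (3)*(4) - (4)*(1) = 8
  e3: v1*b13 + v2*b23 = (3)*(-1) + (-2)*(1) = -5
Trivector part <vB>_3:
  e123: v1*b23 - v2*b13 + v3*b12 = (3)*(1) - (-2)*(-1) + (4)*(4) = 17
vB = 12*e1 + 8*e2 - 5*e3 + 17*e123


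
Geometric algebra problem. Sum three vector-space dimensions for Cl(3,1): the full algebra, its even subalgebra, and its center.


n = 3 + 1 = 4
Total dim = 2^4 = 16
Even subalgebra dim = 2^3 = 8
n is even, so center dim = 1
Sum = 16 + 8 + 1 = 25


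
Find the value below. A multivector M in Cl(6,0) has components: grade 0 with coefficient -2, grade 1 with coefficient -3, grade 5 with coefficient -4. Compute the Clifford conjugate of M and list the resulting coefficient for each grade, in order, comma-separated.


Clifford conjugate sign for grade k: (-1)^(k(k+1)/2)
Grade 0: (-1)^(0*1/2) = (-1)^0 = 1, coeff -2 -> -2
Grade 1: (-1)^(1*2/2) = (-1)^1 = -1, coeff -3 -> 3
Grade 5: (-1)^(5*6/2) = (-1)^15 = -1, coeff -4 -> 4
Conjugated coefficients: -2, 3, 4


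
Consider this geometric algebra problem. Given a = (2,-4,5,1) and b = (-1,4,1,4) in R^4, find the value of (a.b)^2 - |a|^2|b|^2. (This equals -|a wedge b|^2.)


a . b = 2*(-1) + (-4)*4 + 5*1 + 1*4
= -2 + (-16) + 5 + 4 = -9
|a|^2 = 2^2 + (-4)^2 + 5^2 + 1^2 = 46
|b|^2 = (-1)^2 + 4^2 + 1^2 + 4^2 = 34
(a.b)^2 = (-9)^2 = 81
|a|^2 * |b|^2 = 46 * 34 = 1564
Result = 81 - 1564 = -1483


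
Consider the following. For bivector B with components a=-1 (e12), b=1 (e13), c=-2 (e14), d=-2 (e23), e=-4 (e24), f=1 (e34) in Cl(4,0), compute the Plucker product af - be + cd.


Plucker relation: af - be + cd
a*f = (-1)*1 = -1
b*e = 1*(-4) = -4
c*d = (-2)*(-2) = 4
af - be + cd = -1 - (-4) + 4
= 7


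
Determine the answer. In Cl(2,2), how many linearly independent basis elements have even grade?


Even subalgebra dimension = 2^(n-1)
n = 2 + 2 = 4
2^(4 - 1) = 2^3 = 8
Verification: sum of C(4,k) for even k = 1 + 6 + 1 = 8
Result = 8


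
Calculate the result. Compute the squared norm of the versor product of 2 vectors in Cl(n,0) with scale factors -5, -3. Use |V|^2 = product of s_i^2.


Each vector v_i has |v_i|^2 = s_i^2
Squared scales: (-5)^2 = 25, (-3)^2 = 9
|V|^2 = 25 * 9
= 225


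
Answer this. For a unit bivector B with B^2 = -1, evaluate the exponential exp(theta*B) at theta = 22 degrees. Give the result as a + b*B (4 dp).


For a unit bivector B with B^2 = -1, the exponential series gives
e^(theta*B) = cos(theta) + sin(theta)*B (the GA analogue of Euler's formula).
theta = 22 degrees = 0.383972 rad
cos(22 deg) = 0.9272
sin(22 deg) = 0.3746
exp(theta*B) = 0.9272 + 0.3746*B


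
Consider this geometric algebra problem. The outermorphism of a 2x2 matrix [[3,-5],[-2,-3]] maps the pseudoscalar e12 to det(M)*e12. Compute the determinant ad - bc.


The outermorphism of a linear map f sends e1^e2 to f(e1)^f(e2).
f(e1) = 3*e1 - 2*e2
f(e2) = -5*e1 - 3*e2
f(e1) ^ f(e2) = (3*e1 - 2*e2) ^ (-5*e1 - 3*e2)
= 3*(-3)*e12 + (-2)*(-5)*e21
= (-9 - 10)*e12
= -19*e12
Coefficient = -19


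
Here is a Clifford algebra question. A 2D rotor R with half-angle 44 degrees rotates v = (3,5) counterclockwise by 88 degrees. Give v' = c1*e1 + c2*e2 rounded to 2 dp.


Rotor R = cos(44deg) - sin(44deg)*e12
Rotation angle theta = 2 * 44 = 88 degrees
v' = R*v*~R rotates v by theta.
cos(88deg) = 0.0349, sin(88deg) = 0.9994
v'_1 = 3*cos(88deg) - 5*sin(88deg)
= 3*0.0349 - 5*0.9994
= -4.89
v'_2 = 3*sin(88deg) + 5*cos(88deg)
= 3*0.9994 + 5*0.0349
= 3.17
v' = -4.89*e1 + 3.17*e2


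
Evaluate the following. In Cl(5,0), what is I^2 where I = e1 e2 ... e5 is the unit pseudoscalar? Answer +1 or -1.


The pseudoscalar I = e1...e_n (product of all n generators) of Cl(p,q) satisfies I^2 = (-1)^(q + n(n-1)/2).
p = 5, q = 0, n = p + q = 5
n(n-1)/2 = 5 * 4 / 2 = 10
Exponent = q + n(n-1)/2 = 0 + 10 = 10
I^2 = (-1)^10 = +1


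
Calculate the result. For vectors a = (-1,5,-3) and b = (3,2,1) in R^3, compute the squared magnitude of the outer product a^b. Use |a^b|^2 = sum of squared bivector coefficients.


a wedge b = (a1*b2 - a2*b1)*e12 + (a1*b3 - a3*b1)*e13 + (a2*b3 - a3*b2)*e23
e12 coeff: (-1)*2 - 5*3 = -2 - 15 = -17
e13 coeff: (-1)*1 - (-3)*3 = -1 - (-9) = 8
e23 coeff: 5*1 - (-3)*2 = 5 - (-6) = 11
|a wedge b|^2 = (-17)^2 + 8^2 + 11^2
= 289 + 64 + 121
= 474


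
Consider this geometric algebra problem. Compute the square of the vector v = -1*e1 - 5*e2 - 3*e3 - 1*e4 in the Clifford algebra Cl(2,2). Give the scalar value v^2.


v^2 = sum of c_i^2 * e_i^2
Positive signature terms (e_i^2 = +1): (-1)^2 + (-5)^2 = 26
Negative signature terms (e_j^2 = -1): (-3)^2 + (-1)^2 = 10
v^2 = 26 - 10 = 16


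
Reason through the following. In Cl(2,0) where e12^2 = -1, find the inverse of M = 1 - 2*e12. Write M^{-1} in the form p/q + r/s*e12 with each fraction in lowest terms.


M = 1 - 2*e12, where e12^2 = -1.
Since M commutes with its reverse ~M = a - b*e12, M * ~M = a^2 - b^2*e12^2 = a^2 + b^2.
So M^{-1} = ~M / (a^2 + b^2) = (a - b*e12)/(a^2 + b^2).
a^2 + b^2 = 1 + 4 = 5
Scalar part = 1/5 = 1/5
Bivector coeff = 2/5 = 2/5
M^{-1} = 1/5 + 2/5*e12


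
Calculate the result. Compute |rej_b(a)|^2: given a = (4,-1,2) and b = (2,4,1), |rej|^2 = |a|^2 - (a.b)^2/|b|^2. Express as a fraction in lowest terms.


|a|^2 = 4^2 + (-1)^2 + 2^2 = 21
|b|^2 = 2^2 + 4^2 + 1^2 = 21
a . b = 4*2 + (-1)*4 + 2*1 = 6
(a.b)^2 = 6^2 = 36
|rej|^2 = 21 - 36/21
= (441 - 36)/21
= 405/21
In lowest terms: 135/7


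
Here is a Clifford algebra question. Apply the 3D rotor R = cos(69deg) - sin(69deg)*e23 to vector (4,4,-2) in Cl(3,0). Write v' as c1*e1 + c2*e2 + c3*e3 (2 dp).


Rotor R = cos(69deg) - sin(69deg)*e23
Rotation angle theta = 2 * 69 = 138 degrees in the e23 plane (e2 -> e3).
The component perpendicular to the plane (e1) is invariant: v'_1 = v1 = 4.00
cos(138deg) = -0.7431, sin(138deg) = 0.6691
v'_2 = v2*cos(theta) - v3*sin(theta) = 4*(-0.7431) - (-2)*0.6691 = -1.63
v'_3 = v2*sin(theta) + v3*cos(theta) = 4*0.6691 + (-2)*(-0.7431) = 4.16
v' = 4.00*e1 - 1.63*e2 + 4.16*e3


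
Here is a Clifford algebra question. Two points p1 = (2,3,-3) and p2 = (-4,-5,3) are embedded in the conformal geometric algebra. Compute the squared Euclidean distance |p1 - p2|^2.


p1 - p2 = (6, 8, -6)
|p1 - p2|^2 = 6^2 + 8^2 + (-6)^2
= 36 + 64 + 36
= 136


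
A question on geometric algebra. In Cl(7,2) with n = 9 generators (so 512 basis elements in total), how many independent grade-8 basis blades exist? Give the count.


Number of grade-k basis blades in Cl(p,q) with n = p + q is C(n, k).
n = 7 + 2 = 9
C(9, 8) = 9! / (8! * 1!)
= 362880 / (40320 * 1)
= 9


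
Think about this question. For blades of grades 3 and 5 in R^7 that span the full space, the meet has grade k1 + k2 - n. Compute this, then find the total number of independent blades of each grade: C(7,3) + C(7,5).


Meet grade = grade(A) + grade(B) - n
= 3 + 5 - 7 = 1
C(7,3) = 35
C(7,5) = 21
dim_A + dim_B = 35 + 21 = 56


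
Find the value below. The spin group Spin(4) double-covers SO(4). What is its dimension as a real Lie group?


Spin(n) double-covers SO(n); both have Lie algebra so(n) of dimension n(n-1)/2.
n = 4
n(n-1) = 4 * 3 = 12
dim Spin(4) = 12/2 = 6


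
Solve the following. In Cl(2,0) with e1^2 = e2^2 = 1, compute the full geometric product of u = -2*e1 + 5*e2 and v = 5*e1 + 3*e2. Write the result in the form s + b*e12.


Expand: (-2*e1 + 5*e2)(5*e1 + 3*e2)
= (-2)*5*e1e1 + (-2)*3*e1e2 + 5*5*e2e1 + 5*3*e2e2
Using e1^2 = e2^2 = 1, e2e1 = -e1e2:
Scalar part s = (-2)*5 + 5*3 = -10 + 15 = 5
Bivector part b = (-2)*3 - 5*5 = -6 - 25 = -31
uv = 5 - 31*e12


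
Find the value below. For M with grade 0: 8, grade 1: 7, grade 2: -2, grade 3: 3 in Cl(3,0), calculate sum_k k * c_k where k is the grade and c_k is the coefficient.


Grade-weighted sum = sum of grade_k * coefficient_k
0*8 = 0
1*7 = 7
2*(-2) = -4
3*3 = 9
Total = 0 + 7 + (-4) + 9 = 12


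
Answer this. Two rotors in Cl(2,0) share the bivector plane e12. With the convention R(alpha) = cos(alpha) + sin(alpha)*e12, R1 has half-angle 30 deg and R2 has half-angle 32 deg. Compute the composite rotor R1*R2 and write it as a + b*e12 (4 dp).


Same-plane rotors commute and their half-angles add:
R1*R2 = cos(a1 + a2) + sin(a1 + a2)*e12.
a1 + a2 = 30 + 32 = 62 deg
cos(62 deg) = 0.4695
sin(62 deg) = 0.8829
R1*R2 = 0.4695 + 0.8829*e12


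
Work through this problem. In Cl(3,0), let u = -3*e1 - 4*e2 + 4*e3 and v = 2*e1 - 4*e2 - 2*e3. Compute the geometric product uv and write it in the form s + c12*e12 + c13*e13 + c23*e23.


In Cl(3,0): e_i^2 = 1, e_ie_j = -e_je_i for i != j.
Scalar part = u . v = (-3)*2 + (-4)*(-4) + 4*(-2)
= -6 + 16 + (-8) = 2
e12 coeff = (-3)*(-4) - (-4)*2 = 12 - (-8) = 20
e13 coeff = (-3)*(-2) - 4*2 = 6 - 8 = -2
e23 coeff = (-4)*(-2) - 4*(-4) = 8 - (-16) = 24
uv = 2 + 20*e12 - 2*e13 + 24*e23


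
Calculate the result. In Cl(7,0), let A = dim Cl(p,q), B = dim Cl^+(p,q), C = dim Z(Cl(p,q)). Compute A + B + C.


n = 7 + 0 = 7
Total dim = 2^7 = 128
Even subalgebra dim = 2^6 = 64
n is odd, so center dim = 2
Sum = 128 + 64 + 2 = 194


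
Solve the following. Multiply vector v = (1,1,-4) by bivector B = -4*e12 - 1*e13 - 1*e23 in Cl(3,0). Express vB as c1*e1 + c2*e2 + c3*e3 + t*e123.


vB has grade-1 (vector) and grade-3 (trivector) parts: vB = (v _| B) + (v ^ B).
Vector part <vB>_1:
  e1: -v2*b12 - v3*b13 = -(1)*(-4) - (-4)*(-1) = 0
  e2: v1*b12 - v3*b23 = (1)*(-4) - (-4)*(-1) = -8
  e3: v1*b13 + v2*b23 = (1)*(-1) + (1)*(-1) = -2
Trivector part <vB>_3:
  e123: v1*b23 - v2*b13 + v3*b12 = (1)*(-1) - (1)*(-1) + (-4)*(-4) = 16
vB = 0*e1 - 8*e2 - 2*e3 + 16*e123


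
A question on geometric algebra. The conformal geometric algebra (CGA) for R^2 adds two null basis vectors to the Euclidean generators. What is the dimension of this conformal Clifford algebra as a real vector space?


The conformal model of R^2 uses Cl(3,1): the 2 Euclidean generators plus two extra orthogonal generators e+ (e+^2 = +1) and e- (e-^2 = -1), from which the null vectors e0, einf are built.
Number of generators m = 2 + 2 = 4.
dim Cl(p,q) = 2^m = 2^4 = 16


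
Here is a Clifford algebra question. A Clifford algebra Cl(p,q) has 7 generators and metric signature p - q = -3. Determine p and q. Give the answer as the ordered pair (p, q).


We need p + q = 7 and p - q = -3.
Adding: 2p = 7 + (-3) = 4, so p = 2.
Then q = 7 - 2 = 5.
(p, q) = (2, 5)


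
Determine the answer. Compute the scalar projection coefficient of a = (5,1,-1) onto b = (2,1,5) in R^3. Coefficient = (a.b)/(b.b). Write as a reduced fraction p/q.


Projection coefficient = (a . b) / (b . b)
a . b = 5*2 + 1*1 + (-1)*5
= 10 + 1 + (-5) = 6
b . b = 2^2 + 1^2 + 5^2
= 4 + 1 + 25 = 30
Coefficient = 6/30
In lowest terms: 1/5


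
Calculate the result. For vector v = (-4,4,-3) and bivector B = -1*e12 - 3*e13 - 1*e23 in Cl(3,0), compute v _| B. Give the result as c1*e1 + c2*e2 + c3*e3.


Left contraction v _| B = <vB>_1 (grade-1 part of the geometric product vB).
Using e1_|e12 = e2, e2_|e12 = -e1, e1_|e13 = e3, e3_|e13 = -e1, e2_|e23 = e3, e3_|e23 = -e2:
e1 coeff: -v2*b12 - v3*b13 = -(4)*(-1) - (-3)*(-3) = -5
e2 coeff: v1*b12 - v3*b23 = (-4)*(-1) - (-3)*(-1) = 1
e3 coeff: v1*b13 + v2*b23 = (-4)*(-3) + (4)*(-1) = 8
v _| B = -5*e1 + 1*e2 + 8*e3


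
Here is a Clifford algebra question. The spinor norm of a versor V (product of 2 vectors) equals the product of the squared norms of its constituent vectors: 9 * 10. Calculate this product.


Spinor norm N(V) = |v1|^2 * |v2|^2 * ... * |v2|^2
= 9 * 10
Running product: 9, 90
N(V) = 90


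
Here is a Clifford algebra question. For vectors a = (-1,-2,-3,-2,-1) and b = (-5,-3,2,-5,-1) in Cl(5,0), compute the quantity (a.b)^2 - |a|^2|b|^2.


a . b = (-1)*(-5) + (-2)*(-3) + (-3)*2 + (-2)*(-5) + (-1)*(-1)
= 5 + 6 + (-6) + 10 + 1 = 16
|a|^2 = (-1)^2 + (-2)^2 + (-3)^2 + (-2)^2 + (-1)^2 = 19
|b|^2 = (-5)^2 + (-3)^2 + 2^2 + (-5)^2 + (-1)^2 = 64
(a.b)^2 = 16^2 = 256
|a|^2 * |b|^2 = 19 * 64 = 1216
Result = 256 - 1216 = -960


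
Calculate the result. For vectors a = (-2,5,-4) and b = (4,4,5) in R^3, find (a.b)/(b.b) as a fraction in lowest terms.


Projection coefficient = (a . b) / (b . b)
a . b = (-2)*4 + 5*4 + (-4)*5
= -8 + 20 + (-20) = -8
b . b = 4^2 + 4^2 + 5^2
= 16 + 16 + 25 = 57
Coefficient = -8/57
In lowest terms: -8/57


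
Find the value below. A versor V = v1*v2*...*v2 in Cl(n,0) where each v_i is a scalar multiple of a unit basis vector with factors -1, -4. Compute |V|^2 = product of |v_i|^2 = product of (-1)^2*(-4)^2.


Each vector v_i has |v_i|^2 = s_i^2
Squared scales: (-1)^2 = 1, (-4)^2 = 16
|V|^2 = 1 * 16
= 16


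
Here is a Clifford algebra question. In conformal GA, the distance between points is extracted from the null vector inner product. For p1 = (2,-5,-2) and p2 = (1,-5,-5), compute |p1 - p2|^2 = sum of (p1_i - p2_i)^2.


p1 - p2 = (1, 0, 3)
|p1 - p2|^2 = 1^2 + 0^2 + 3^2
= 1 + 0 + 9
= 10


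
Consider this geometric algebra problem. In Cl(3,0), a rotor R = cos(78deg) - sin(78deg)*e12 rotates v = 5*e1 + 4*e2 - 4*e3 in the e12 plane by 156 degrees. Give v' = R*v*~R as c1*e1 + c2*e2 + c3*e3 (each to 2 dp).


Rotor R = cos(78deg) - sin(78deg)*e12
Rotation angle theta = 2 * 78 = 156 degrees in the e12 plane (e1 -> e2).
The component perpendicular to the plane (e3) is invariant: v'_3 = v3 = -4.00
cos(156deg) = -0.9135, sin(156deg) = 0.4067
v'_1 = v1*cos(theta) - v2*sin(theta) = 5*(-0.9135) - 4*0.4067 = -6.19
v'_2 = v1*sin(theta) + v2*cos(theta) = 5*0.4067 + 4*(-0.9135) = -1.62
v' = -6.19*e1 - 1.62*e2 - 4.00*e3


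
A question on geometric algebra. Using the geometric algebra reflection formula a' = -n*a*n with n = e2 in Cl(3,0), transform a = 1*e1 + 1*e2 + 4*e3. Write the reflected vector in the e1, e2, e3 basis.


Reflection formula: a' = -n*a*n, with n = e2 (unit vector, n^2 = 1).
For reflection through hyperplane perp to e2:
The component along e2 flips sign, others stay.
a = (1, 1, 4)
a' = (1, -1, 4)
a' = 1*e1 - 1*e2 + 4*e3


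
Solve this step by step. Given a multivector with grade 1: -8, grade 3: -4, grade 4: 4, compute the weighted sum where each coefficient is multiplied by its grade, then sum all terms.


Grade-weighted sum = sum of grade_k * coefficient_k
1*(-8) = -8
3*(-4) = -12
4*4 = 16
Total = -8 + (-12) + 16 = -4


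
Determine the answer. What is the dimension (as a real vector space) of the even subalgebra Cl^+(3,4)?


Even subalgebra dimension = 2^(n-1)
n = 3 + 4 = 7
2^(7 - 1) = 2^6 = 64
Verification: sum of C(7,k) for even k = 1 + 21 + 35 + 7 = 64
Result = 64


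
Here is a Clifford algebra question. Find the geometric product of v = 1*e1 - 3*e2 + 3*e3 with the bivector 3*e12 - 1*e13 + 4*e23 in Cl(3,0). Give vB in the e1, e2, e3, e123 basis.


vB has grade-1 (vector) and grade-3 (trivector) parts: vB = (v _| B) + (v ^ B).
Vector part <vB>_1:
  e1: -v2*b12 - v3*b13 = -(-3)*(3) - (3)*(-1) = 12
  e2: v1*b12 - v3*b23 = (1)*(3) - (3)*(4) = -9
  e3: v1*b13 + v2*b23 = (1)*(-1) + (-3)*(4) = -13
Trivector part <vB>_3:
  e123: v1*b23 - v2*b13 + v3*b12 = (1)*(4) - (-3)*(-1) + (3)*(3) = 10
vB = 12*e1 - 9*e2 - 13*e3 + 10*e123


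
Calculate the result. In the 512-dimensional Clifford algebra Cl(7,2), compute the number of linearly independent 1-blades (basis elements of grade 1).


Number of grade-k basis blades in Cl(p,q) with n = p + q is C(n, k).
n = 7 + 2 = 9
C(9, 1) = 9! / (1! * 8!)
= 362880 / (1 * 40320)
= 9


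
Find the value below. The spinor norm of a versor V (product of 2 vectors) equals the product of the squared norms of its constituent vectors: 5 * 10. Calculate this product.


Spinor norm N(V) = |v1|^2 * |v2|^2 * ... * |v2|^2
= 5 * 10
Running product: 5, 50
N(V) = 50


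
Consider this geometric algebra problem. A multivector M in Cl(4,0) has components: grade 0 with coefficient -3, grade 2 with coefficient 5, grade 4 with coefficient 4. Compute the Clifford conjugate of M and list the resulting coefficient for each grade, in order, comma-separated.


Clifford conjugate sign for grade k: (-1)^(k(k+1)/2)
Grade 0: (-1)^(0*1/2) = (-1)^0 = 1, coeff -3 -> -3
Grade 2: (-1)^(2*3/2) = (-1)^3 = -1, coeff 5 -> -5
Grade 4: (-1)^(4*5/2) = (-1)^10 = 1, coeff 4 -> 4
Conjugated coefficients: -3, -5, 4


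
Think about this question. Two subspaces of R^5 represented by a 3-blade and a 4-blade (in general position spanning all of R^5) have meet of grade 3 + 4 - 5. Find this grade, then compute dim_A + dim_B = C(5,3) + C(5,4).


Meet grade = grade(A) + grade(B) - n
= 3 + 4 - 5 = 2
C(5,3) = 10
C(5,4) = 5
dim_A + dim_B = 10 + 5 = 15


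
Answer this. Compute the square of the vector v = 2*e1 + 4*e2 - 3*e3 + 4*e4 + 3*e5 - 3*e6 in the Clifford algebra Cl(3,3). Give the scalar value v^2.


v^2 = sum of c_i^2 * e_i^2
Positive signature terms (e_i^2 = +1): 2^2 + 4^2 + (-3)^2 = 29
Negative signature terms (e_j^2 = -1): 4^2 + 3^2 + (-3)^2 = 34
v^2 = 29 - 34 = -5


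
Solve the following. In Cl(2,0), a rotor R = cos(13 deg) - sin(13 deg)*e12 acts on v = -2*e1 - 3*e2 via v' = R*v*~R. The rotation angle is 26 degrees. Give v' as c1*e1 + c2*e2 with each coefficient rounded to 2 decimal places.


Rotor R = cos(13deg) - sin(13deg)*e12
Rotation angle theta = 2 * 13 = 26 degrees
v' = R*v*~R rotates v by theta.
cos(26deg) = 0.8988, sin(26deg) = 0.4384
v'_1 = -2*cos(26deg) - (-3)*sin(26deg)
= -2*0.8988 - (-3)*0.4384
= -0.48
v'_2 = -2*sin(26deg) + (-3)*cos(26deg)
= -2*0.4384 + (-3)*0.8988
= -3.57
v' = -0.48*e1 - 3.57*e2


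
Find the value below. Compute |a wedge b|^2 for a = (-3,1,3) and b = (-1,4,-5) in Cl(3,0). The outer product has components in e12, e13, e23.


a wedge b = (a1*b2 - a2*b1)*e12 + (a1*b3 - a3*b1)*e13 + (a2*b3 - a3*b2)*e23
e12 coeff: (-3)*4 - 1*(-1) = -12 - (-1) = -11
e13 coeff: (-3)*(-5) - 3*(-1) = 15 - (-3) = 18
e23 coeff: 1*(-5) - 3*4 = -5 - 12 = -17
|a wedge b|^2 = (-11)^2 + 18^2 + (-17)^2
= 121 + 324 + 289
= 734


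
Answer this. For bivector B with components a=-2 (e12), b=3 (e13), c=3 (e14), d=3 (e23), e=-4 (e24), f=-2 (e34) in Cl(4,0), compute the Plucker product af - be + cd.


Plucker relation: af - be + cd
a*f = (-2)*(-2) = 4
b*e = 3*(-4) = -12
c*d = 3*3 = 9
af - be + cd = 4 - (-12) + 9
= 25


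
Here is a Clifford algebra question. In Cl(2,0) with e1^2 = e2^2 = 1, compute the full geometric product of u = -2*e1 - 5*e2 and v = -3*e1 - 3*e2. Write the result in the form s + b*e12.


Expand: (-2*e1 - 5*e2)(-3*e1 - 3*e2)
= (-2)*(-3)*e1e1 + (-2)*(-3)*e1e2 + (-5)*(-3)*e2e1 + (-5)*(-3)*e2e2
Using e1^2 = e2^2 = 1, e2e1 = -e1e2:
Scalar part s = (-2)*(-3) + (-5)*(-3) = 6 + 15 = 21
Bivector part b = (-2)*(-3) - (-5)*(-3) = 6 - 15 = -9
uv = 21 - 9*e12


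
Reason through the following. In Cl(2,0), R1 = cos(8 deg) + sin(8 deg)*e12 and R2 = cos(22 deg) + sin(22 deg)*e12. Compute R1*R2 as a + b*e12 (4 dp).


Same-plane rotors commute and their half-angles add:
R1*R2 = cos(a1 + a2) + sin(a1 + a2)*e12.
a1 + a2 = 8 + 22 = 30 deg
cos(30 deg) = 0.8660
sin(30 deg) = 0.5000
R1*R2 = 0.8660 + 0.5000*e12


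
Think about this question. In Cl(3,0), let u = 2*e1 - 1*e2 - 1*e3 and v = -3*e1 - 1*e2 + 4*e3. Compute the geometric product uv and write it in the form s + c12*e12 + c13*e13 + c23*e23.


In Cl(3,0): e_i^2 = 1, e_ie_j = -e_je_i for i != j.
Scalar part = u . v = 2*(-3) + (-1)*(-1) + (-1)*4
= -6 + 1 + (-4) = -9
e12 coeff = 2*(-1) - (-1)*(-3) = -2 - 3 = -5
e13 coeff = 2*4 - (-1)*(-3) = 8 - 3 = 5
e23 coeff = (-1)*4 - (-1)*(-1) = -4 - 1 = -5
uv = -9 - 5*e12 + 5*e13 - 5*e23


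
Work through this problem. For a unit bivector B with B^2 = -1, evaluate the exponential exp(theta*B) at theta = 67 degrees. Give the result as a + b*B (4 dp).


For a unit bivector B with B^2 = -1, the exponential series gives
e^(theta*B) = cos(theta) + sin(theta)*B (the GA analogue of Euler's formula).
theta = 67 degrees = 1.169371 rad
cos(67 deg) = 0.3907
sin(67 deg) = 0.9205
exp(theta*B) = 0.3907 + 0.9205*B


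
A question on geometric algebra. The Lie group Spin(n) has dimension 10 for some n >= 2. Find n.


dim Spin(n) = dim so(n) = n(n-1)/2.
Solve n(n-1)/2 = 10, i.e. n^2 - n - 20 = 0.
Discriminant = 1 + 8*10 = 81
n = (1 + sqrt(81))/2 = (1 + 9)/2 = 5


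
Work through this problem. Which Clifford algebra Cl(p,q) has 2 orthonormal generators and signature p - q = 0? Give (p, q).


We need p + q = 2 and p - q = 0.
Adding: 2p = 2 + 0 = 2, so p = 1.
Then q = 2 - 1 = 1.
(p, q) = (1, 1)


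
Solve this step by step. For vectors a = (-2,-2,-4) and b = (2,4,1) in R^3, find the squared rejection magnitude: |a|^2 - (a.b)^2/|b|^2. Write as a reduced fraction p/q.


|a|^2 = (-2)^2 + (-2)^2 + (-4)^2 = 24
|b|^2 = 2^2 + 4^2 + 1^2 = 21
a . b = (-2)*2 + (-2)*4 + (-4)*1 = -16
(a.b)^2 = (-16)^2 = 256
|rej|^2 = 24 - 256/21
= (504 - 256)/21
= 248/21
In lowest terms: 248/21


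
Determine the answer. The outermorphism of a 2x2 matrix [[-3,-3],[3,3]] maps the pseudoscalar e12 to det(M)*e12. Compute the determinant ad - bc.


The outermorphism of a linear map f sends e1^e2 to f(e1)^f(e2).
f(e1) = -3*e1 + 3*e2
f(e2) = -3*e1 + 3*e2
f(e1) ^ f(e2) = (-3*e1 + 3*e2) ^ (-3*e1 + 3*e2)
= (-3)*3*e12 + 3*(-3)*e21
= (-9 - (-9))*e12
= 0*e12
Coefficient = 0


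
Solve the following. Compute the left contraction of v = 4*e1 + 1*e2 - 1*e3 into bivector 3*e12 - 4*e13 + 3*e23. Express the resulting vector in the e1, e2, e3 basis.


Left contraction v _| B = <vB>_1 (grade-1 part of the geometric product vB).
Using e1_|e12 = e2, e2_|e12 = -e1, e1_|e13 = e3, e3_|e13 = -e1, e2_|e23 = e3, e3_|e23 = -e2:
e1 coeff: -v2*b12 - v3*b13 = -(1)*(3) - (-1)*(-4) = -7
e2 coeff: v1*b12 - v3*b23 = (4)*(3) - (-1)*(3) = 15
e3 coeff: v1*b13 + v2*b23 = (4)*(-4) + (1)*(3) = -13
v _| B = -7*e1 + 15*e2 - 13*e3


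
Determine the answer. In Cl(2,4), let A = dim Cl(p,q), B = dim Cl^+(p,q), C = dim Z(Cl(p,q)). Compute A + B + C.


n = 2 + 4 = 6
Total dim = 2^6 = 64
Even subalgebra dim = 2^5 = 32
n is even, so center dim = 1
Sum = 64 + 32 + 1 = 97


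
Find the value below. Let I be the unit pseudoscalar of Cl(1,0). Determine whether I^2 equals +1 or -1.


The pseudoscalar I = e1...e_n (product of all n generators) of Cl(p,q) satisfies I^2 = (-1)^(q + n(n-1)/2).
p = 1, q = 0, n = p + q = 1
n(n-1)/2 = 1 * 0 / 2 = 0
Exponent = q + n(n-1)/2 = 0 + 0 = 0
I^2 = (-1)^0 = +1


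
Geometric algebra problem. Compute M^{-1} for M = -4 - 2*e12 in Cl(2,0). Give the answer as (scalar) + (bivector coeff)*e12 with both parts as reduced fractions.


M = -4 - 2*e12, where e12^2 = -1.
Since M commutes with its reverse ~M = a - b*e12, M * ~M = a^2 - b^2*e12^2 = a^2 + b^2.
So M^{-1} = ~M / (a^2 + b^2) = (a - b*e12)/(a^2 + b^2).
a^2 + b^2 = 16 + 4 = 20
Scalar part = -4/20 = -1/5
Bivector coeff = 2/20 = 1/10
M^{-1} = -1/5 + 1/10*e12


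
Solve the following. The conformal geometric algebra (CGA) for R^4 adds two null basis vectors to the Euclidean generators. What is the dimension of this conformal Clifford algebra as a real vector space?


The conformal model of R^4 uses Cl(5,1): the 4 Euclidean generators plus two extra orthogonal generators e+ (e+^2 = +1) and e- (e-^2 = -1), from which the null vectors e0, einf are built.
Number of generators m = 4 + 2 = 6.
dim Cl(p,q) = 2^m = 2^6 = 64


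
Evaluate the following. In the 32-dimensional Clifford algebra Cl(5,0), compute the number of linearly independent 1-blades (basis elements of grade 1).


Number of grade-k basis blades in Cl(p,q) with n = p + q is C(n, k).
n = 5 + 0 = 5
C(5, 1) = 5! / (1! * 4!)
= 120 / (1 * 24)
= 5


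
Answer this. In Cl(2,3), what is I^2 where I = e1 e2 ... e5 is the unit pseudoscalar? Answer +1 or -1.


The pseudoscalar I = e1...e_n (product of all n generators) of Cl(p,q) satisfies I^2 = (-1)^(q + n(n-1)/2).
p = 2, q = 3, n = p + q = 5
n(n-1)/2 = 5 * 4 / 2 = 10
Exponent = q + n(n-1)/2 = 3 + 10 = 13
I^2 = (-1)^13 = -1


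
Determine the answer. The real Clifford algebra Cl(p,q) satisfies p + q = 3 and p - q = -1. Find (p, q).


We need p + q = 3 and p - q = -1.
Adding: 2p = 3 + (-1) = 2, so p = 1.
Then q = 3 - 1 = 2.
(p, q) = (1, 2)


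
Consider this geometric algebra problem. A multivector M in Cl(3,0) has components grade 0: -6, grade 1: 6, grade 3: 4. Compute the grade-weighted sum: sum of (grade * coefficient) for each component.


Grade-weighted sum = sum of grade_k * coefficient_k
0*(-6) = 0
1*6 = 6
3*4 = 12
Total = 0 + 6 + 12 = 18


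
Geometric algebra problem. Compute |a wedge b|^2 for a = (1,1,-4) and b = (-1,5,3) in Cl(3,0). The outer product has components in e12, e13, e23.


a wedge b = (a1*b2 - a2*b1)*e12 + (a1*b3 - a3*b1)*e13 + (a2*b3 - a3*b2)*e23
e12 coeff: 1*5 - 1*(-1) = 5 - (-1) = 6
e13 coeff: 1*3 - (-4)*(-1) = 3 - 4 = -1
e23 coeff: 1*3 - (-4)*5 = 3 - (-20) = 23
|a wedge b|^2 = 6^2 + (-1)^2 + 23^2
= 36 + 1 + 529
= 566


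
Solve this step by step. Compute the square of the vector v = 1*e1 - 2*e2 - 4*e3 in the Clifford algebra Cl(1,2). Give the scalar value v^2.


v^2 = sum of c_i^2 * e_i^2
Positive signature terms (e_i^2 = +1): 1^2 = 1
Negative signature terms (e_j^2 = -1): (-2)^2 + (-4)^2 = 20
v^2 = 1 - 20 = -19
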